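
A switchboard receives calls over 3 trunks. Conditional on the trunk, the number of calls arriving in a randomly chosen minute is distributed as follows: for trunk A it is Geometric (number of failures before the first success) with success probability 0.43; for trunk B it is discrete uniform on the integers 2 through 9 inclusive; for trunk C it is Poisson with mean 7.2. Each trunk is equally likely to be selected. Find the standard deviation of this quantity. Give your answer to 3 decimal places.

Per component, A: μ=1.32558, E[X²]=4.83991; B: μ=5.5, E[X²]=35.5; C: μ=7.2, E[X²]=59.04.
E[X] = 0.333333·1.32558 + 0.333333·5.5 + 0.333333·7.2 = 4.67519.
E[X²] = 0.333333·4.83991 + 0.333333·35.5 + 0.333333·59.04 = 33.1266.
Var(X) = E[X²] − (E[X])² = 33.1266 − 21.8574 = 11.2692.
SD(X) = √11.2692 = 3.35696.

3.357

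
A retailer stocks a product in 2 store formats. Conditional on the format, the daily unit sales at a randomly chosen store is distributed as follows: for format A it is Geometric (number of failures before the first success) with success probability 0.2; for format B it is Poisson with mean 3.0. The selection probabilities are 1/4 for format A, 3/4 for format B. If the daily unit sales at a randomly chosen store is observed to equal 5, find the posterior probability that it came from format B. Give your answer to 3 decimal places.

Likelihoods P(X=5 | ·): A: 0.065536; B: 0.100819.
Posterior ∝ prior × likelihood. Numerator for B: 0.75·0.100819 = 0.0756141.
Normalizing constant: 0.25·0.065536 + 0.75·0.100819 = 0.0919981.
P(B | observation) = 0.0756141 / 0.0919981 = 0.821909.

0.822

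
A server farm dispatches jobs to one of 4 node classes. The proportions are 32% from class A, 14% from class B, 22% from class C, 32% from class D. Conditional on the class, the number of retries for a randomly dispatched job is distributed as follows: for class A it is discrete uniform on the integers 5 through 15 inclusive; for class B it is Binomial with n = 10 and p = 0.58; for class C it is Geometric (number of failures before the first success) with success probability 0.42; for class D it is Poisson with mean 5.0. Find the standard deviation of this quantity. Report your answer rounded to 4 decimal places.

3.9996

Per component, A: μ=10, E[X²]=110; B: μ=5.8, E[X²]=36.076; C: μ=1.38095, E[X²]=5.19501; D: μ=5, E[X²]=30.
E[X] = 0.32·10 + 0.14·5.8 + 0.22·1.38095 + 0.32·5 = 5.91581.
E[X²] = 0.32·110 + 0.14·36.076 + 0.22·5.19501 + 0.32·30 = 50.9935.
Var(X) = E[X²] − (E[X])² = 50.9935 − 34.9968 = 15.9967.
SD(X) = √15.9967 = 3.99959.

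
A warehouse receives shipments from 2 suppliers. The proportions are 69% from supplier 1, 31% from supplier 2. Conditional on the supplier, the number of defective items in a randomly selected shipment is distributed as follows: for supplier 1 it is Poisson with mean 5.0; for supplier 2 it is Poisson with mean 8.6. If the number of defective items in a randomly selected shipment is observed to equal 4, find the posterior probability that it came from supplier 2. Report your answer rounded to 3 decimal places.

Likelihoods P(X=4 | ·): 1: 0.175467; 2: 0.0419614.
Posterior ∝ prior × likelihood. Numerator for 2: 0.31·0.0419614 = 0.013008.
Normalizing constant: 0.69·0.175467 + 0.31·0.0419614 = 0.134081.
P(2 | observation) = 0.013008 / 0.134081 = 0.0970166.

0.097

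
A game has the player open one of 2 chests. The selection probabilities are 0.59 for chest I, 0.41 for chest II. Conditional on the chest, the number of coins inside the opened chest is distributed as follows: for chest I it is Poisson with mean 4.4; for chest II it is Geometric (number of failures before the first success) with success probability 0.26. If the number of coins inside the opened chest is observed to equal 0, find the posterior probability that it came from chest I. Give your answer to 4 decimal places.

Likelihoods P(X=0 | ·): I: 0.0122773; II: 0.26.
Posterior ∝ prior × likelihood. Numerator for I: 0.59·0.0122773 = 0.00724363.
Normalizing constant: 0.59·0.0122773 + 0.41·0.26 = 0.113844.
P(I | observation) = 0.00724363 / 0.113844 = 0.0636279.

0.0636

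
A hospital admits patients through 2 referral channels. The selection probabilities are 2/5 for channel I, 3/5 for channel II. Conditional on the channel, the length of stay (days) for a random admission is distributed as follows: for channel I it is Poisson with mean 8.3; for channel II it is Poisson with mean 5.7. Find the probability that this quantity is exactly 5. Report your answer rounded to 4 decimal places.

Conditional on each channel, P(X = 5): I: 0.0815765; II: 0.16777.
By total probability, P(X = 5) = 0.4·0.0815765 + 0.6·0.16777 = 0.133293.

0.1333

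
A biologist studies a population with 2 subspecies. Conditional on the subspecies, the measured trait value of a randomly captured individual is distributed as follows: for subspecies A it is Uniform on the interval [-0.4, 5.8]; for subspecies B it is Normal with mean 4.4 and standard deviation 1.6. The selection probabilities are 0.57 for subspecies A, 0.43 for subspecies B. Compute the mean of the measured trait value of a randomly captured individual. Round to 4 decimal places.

Component means — A: 2.7; B: 4.4.
E[X] = 0.57·2.7 + 0.43·4.4 = 3.431.

3.4310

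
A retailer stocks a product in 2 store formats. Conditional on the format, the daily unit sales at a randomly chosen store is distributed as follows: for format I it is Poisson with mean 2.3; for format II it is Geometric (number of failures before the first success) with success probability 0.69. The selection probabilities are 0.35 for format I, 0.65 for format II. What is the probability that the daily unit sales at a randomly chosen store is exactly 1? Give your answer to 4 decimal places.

0.2197

Conditional on each format, P(X = 1): I: 0.230595; II: 0.2139.
By total probability, P(X = 1) = 0.35·0.230595 + 0.65·0.2139 = 0.219743.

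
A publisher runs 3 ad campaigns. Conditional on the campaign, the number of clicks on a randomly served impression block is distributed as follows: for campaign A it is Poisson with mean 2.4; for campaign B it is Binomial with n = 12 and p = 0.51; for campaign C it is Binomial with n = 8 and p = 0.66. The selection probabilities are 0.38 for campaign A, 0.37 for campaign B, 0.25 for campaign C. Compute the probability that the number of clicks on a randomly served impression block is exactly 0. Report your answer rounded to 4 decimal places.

Conditional on each campaign, P(X = 0): A: 0.090718; B: 0.000191581; C: 0.000178579.
By total probability, P(X = 0) = 0.38·0.090718 + 0.37·0.000191581 + 0.25·0.000178579 = 0.0345884.

0.0346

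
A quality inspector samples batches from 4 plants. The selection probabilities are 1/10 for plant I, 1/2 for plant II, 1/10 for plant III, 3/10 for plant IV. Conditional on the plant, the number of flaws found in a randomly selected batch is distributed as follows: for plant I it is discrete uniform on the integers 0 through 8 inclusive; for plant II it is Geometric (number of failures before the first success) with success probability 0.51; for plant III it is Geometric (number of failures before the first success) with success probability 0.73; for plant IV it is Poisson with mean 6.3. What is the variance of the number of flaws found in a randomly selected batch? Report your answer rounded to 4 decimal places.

Per component, I: μ=4, E[X²]=22.6667; II: μ=0.960784, E[X²]=2.807; III: μ=0.369863, E[X²]=0.64346; IV: μ=6.3, E[X²]=45.99.
E[X] = 0.1·4 + 0.5·0.960784 + 0.1·0.369863 + 0.3·6.3 = 2.80738.
E[X²] = 0.1·22.6667 + 0.5·2.807 + 0.1·0.64346 + 0.3·45.99 = 17.5315.
Var(X) = E[X²] − (E[X])² = 17.5315 − 7.88137 = 9.65014.

9.6501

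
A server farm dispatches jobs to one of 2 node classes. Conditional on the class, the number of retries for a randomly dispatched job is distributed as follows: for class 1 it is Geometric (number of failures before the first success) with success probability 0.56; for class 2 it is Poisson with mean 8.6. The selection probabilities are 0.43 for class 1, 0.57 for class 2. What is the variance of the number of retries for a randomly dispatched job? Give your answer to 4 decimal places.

20.4719

Per component, 1: μ=0.785714, E[X²]=2.02041; 2: μ=8.6, E[X²]=82.56.
E[X] = 0.43·0.785714 + 0.57·8.6 = 5.23986.
E[X²] = 0.43·2.02041 + 0.57·82.56 = 47.928.
Var(X) = E[X²] − (E[X])² = 47.928 − 27.4561 = 20.4719.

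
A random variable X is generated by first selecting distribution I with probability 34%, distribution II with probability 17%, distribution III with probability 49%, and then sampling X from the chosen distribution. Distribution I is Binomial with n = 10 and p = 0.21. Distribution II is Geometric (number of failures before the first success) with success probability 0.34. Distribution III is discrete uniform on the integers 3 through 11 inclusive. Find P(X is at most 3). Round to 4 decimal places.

0.4849

Conditional on each component, P(X ≤ 3): I: 0.860858; II: 0.810253; III: 0.111111.
By total probability, P(X ≤ 3) = 0.34·0.860858 + 0.17·0.810253 + 0.49·0.111111 = 0.484879.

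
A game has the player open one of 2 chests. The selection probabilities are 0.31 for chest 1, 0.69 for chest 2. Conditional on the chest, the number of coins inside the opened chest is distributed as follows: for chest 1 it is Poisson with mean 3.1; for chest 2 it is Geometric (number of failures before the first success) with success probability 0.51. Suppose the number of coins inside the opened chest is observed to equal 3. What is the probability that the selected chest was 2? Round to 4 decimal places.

Likelihoods P(X=3 | ·): 1: 0.223677; 2: 0.060001.
Posterior ∝ prior × likelihood. Numerator for 2: 0.69·0.060001 = 0.0414007.
Normalizing constant: 0.31·0.223677 + 0.69·0.060001 = 0.11074.
P(2 | observation) = 0.0414007 / 0.11074 = 0.373853.

0.3739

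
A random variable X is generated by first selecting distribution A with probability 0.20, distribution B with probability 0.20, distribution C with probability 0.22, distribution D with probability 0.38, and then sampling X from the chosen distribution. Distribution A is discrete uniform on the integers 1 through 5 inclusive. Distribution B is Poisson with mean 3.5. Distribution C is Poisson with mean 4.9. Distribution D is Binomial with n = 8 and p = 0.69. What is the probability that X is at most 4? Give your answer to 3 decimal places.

0.487

Conditional on each component, P(X ≤ 4): A: 0.8; B: 0.725445; C: 0.458212; D: 0.212638.
By total probability, P(X ≤ 4) = 0.2·0.8 + 0.2·0.725445 + 0.22·0.458212 + 0.38·0.212638 = 0.486698.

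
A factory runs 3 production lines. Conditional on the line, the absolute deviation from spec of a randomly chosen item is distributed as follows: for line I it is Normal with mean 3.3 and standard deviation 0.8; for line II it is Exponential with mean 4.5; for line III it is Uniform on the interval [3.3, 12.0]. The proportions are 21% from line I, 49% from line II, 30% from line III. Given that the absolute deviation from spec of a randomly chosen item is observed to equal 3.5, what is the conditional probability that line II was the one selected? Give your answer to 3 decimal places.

Likelihoods f(3.5 | ·): I: 0.483335; II: 0.102095; III: 0.114943.
Posterior ∝ prior × likelihood. Numerator for II: 0.49·0.102095 = 0.0500264.
Normalizing constant: 0.21·0.483335 + 0.49·0.102095 + 0.3·0.114943 = 0.18601.
P(II | observation) = 0.0500264 / 0.18601 = 0.268945.

0.269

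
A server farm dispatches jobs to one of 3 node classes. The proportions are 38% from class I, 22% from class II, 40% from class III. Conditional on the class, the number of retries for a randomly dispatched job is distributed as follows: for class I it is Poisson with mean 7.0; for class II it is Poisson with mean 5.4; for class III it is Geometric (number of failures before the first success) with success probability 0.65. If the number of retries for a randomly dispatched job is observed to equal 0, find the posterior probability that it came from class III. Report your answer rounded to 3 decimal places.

0.995

Likelihoods P(X=0 | ·): I: 0.000911882; II: 0.00451658; III: 0.65.
Posterior ∝ prior × likelihood. Numerator for III: 0.4·0.65 = 0.26.
Normalizing constant: 0.38·0.000911882 + 0.22·0.00451658 + 0.4·0.65 = 0.26134.
P(III | observation) = 0.26 / 0.26134 = 0.994872.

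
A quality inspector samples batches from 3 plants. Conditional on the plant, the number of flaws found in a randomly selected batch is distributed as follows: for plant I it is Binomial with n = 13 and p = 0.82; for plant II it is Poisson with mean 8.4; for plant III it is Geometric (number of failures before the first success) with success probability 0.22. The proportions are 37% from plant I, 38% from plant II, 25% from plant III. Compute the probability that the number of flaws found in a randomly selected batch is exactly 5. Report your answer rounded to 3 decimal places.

Conditional on each plant, P(X = 5): I: 0.000525809; II: 0.0783685; III: 0.0635178.
By total probability, P(X = 5) = 0.37·0.000525809 + 0.38·0.0783685 + 0.25·0.0635178 = 0.045854.

0.046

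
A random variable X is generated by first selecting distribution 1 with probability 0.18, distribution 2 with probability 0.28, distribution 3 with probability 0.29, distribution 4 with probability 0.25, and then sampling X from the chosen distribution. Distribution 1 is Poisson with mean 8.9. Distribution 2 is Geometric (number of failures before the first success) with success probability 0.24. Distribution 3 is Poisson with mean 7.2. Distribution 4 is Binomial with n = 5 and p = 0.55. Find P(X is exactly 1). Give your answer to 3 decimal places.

Conditional on each component, P(X = 1): 1: 0.00121386; 2: 0.1824; 3: 0.00537542; 4: 0.112767.
By total probability, P(X = 1) = 0.18·0.00121386 + 0.28·0.1824 + 0.29·0.00537542 + 0.25·0.112767 = 0.0810412.

0.081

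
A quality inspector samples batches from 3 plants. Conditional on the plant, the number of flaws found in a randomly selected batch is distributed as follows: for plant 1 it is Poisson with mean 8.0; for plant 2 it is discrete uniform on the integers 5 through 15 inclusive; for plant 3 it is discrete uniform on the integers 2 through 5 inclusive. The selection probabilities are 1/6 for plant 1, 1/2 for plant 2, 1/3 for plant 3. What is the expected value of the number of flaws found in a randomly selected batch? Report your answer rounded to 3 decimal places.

Component means — 1: 8; 2: 10; 3: 3.5.
E[X] = 0.166667·8 + 0.5·10 + 0.333333·3.5 = 7.5.

7.500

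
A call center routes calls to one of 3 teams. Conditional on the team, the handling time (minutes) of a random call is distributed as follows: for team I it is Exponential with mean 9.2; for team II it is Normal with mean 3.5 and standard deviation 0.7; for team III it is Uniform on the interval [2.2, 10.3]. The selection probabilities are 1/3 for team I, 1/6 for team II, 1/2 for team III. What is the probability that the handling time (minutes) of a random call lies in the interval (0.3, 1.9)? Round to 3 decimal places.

Conditional on each team, P(0.3 < X < 1.9): I: 0.154509; II: 0.0111331; III: 0.
By total probability, P(0.3 < X < 1.9) = 0.333333·0.154509 + 0.166667·0.0111331 + 0.5·0 = 0.0533584.

0.053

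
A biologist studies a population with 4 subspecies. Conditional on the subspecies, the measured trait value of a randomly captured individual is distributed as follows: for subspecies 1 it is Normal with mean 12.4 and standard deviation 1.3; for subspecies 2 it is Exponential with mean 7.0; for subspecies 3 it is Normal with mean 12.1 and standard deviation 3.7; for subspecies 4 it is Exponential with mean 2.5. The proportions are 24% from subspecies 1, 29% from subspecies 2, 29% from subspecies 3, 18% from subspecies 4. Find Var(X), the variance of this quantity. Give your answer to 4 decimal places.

34.0358

Per component, 1: μ=12.4, E[X²]=155.45; 2: μ=7, E[X²]=98; 3: μ=12.1, E[X²]=160.1; 4: μ=2.5, E[X²]=12.5.
E[X] = 0.24·12.4 + 0.29·7 + 0.29·12.1 + 0.18·2.5 = 8.965.
E[X²] = 0.24·155.45 + 0.29·98 + 0.29·160.1 + 0.18·12.5 = 114.407.
Var(X) = E[X²] − (E[X])² = 114.407 − 80.3712 = 34.0358.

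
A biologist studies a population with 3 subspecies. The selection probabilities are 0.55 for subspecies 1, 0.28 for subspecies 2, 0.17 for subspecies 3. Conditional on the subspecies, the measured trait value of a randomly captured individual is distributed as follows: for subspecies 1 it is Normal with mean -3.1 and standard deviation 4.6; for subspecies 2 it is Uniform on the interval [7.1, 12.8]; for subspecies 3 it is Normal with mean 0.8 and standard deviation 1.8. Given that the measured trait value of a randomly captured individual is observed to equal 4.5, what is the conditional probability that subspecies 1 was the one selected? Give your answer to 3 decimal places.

Likelihoods f(4.5 | ·): 1: 0.0221519; 2: 0; 3: 0.0267993.
Posterior ∝ prior × likelihood. Numerator for 1: 0.55·0.0221519 = 0.0121835.
Normalizing constant: 0.55·0.0221519 + 0.28·0 + 0.17·0.0267993 = 0.0167394.
P(1 | observation) = 0.0121835 / 0.0167394 = 0.727835.

0.728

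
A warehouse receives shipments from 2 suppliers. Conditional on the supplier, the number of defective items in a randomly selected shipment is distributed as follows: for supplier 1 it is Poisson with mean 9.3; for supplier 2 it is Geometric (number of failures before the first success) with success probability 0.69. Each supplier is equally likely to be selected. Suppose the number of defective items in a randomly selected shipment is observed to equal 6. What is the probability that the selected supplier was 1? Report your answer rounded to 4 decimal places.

Likelihoods P(X=6 | ·): 1: 0.0821536; 2: 0.000612378.
Posterior ∝ prior × likelihood. Numerator for 1: 0.5·0.0821536 = 0.0410768.
Normalizing constant: 0.5·0.0821536 + 0.5·0.000612378 = 0.041383.
P(1 | observation) = 0.0410768 / 0.041383 = 0.992601.

0.9926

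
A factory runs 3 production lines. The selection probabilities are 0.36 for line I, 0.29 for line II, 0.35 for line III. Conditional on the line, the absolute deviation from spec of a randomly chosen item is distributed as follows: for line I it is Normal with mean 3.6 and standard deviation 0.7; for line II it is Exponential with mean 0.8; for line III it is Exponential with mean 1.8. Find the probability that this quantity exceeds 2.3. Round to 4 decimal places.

0.4625

Conditional on each line, P(X > 2.3): I: 0.968355; II: 0.0564161; III: 0.278656.
By total probability, P(X > 2.3) = 0.36·0.968355 + 0.29·0.0564161 + 0.35·0.278656 = 0.462498.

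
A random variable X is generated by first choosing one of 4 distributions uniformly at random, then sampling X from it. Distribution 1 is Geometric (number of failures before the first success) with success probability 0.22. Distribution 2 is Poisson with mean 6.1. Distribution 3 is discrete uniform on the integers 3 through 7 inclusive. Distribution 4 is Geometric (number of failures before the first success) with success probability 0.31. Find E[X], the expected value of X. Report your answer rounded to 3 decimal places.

4.218

Component means — 1: 3.54545; 2: 6.1; 3: 5; 4: 2.22581.
E[X] = 0.25·3.54545 + 0.25·6.1 + 0.25·5 + 0.25·2.22581 = 4.21782.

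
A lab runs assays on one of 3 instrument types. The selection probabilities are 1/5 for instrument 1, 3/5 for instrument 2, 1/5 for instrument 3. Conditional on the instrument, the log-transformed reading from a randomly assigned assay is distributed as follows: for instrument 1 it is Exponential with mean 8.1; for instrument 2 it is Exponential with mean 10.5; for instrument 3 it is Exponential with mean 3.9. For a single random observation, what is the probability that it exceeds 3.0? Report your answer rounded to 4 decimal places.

Conditional on each instrument, P(X > 3.0): 1: 0.690479; 2: 0.751477; 3: 0.463369.
By total probability, P(X > 3.0) = 0.2·0.690479 + 0.6·0.751477 + 0.2·0.463369 = 0.681656.

0.6817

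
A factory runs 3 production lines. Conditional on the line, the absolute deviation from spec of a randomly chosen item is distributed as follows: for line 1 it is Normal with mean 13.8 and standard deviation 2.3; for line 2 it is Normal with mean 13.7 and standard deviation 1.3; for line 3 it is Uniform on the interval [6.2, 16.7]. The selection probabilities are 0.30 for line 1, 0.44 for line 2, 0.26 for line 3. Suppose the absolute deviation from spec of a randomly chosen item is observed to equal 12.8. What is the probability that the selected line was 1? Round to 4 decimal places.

Likelihoods f(12.8 | ·): 1: 0.15781; 2: 0.241485; 3: 0.0952381.
Posterior ∝ prior × likelihood. Numerator for 1: 0.3·0.15781 = 0.0473429.
Normalizing constant: 0.3·0.15781 + 0.44·0.241485 + 0.26·0.0952381 = 0.178358.
P(1 | observation) = 0.0473429 / 0.178358 = 0.265437.

0.2654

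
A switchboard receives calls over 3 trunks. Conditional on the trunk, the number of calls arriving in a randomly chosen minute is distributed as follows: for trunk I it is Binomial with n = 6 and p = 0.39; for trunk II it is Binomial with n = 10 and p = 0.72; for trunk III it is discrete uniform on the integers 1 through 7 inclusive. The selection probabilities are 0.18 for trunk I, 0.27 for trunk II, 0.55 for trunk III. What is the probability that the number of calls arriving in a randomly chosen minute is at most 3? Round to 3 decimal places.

0.388

Conditional on each trunk, P(X ≤ 3): I: 0.834334; II: 0.00700391; III: 0.428571.
By total probability, P(X ≤ 3) = 0.18·0.834334 + 0.27·0.00700391 + 0.55·0.428571 = 0.387786.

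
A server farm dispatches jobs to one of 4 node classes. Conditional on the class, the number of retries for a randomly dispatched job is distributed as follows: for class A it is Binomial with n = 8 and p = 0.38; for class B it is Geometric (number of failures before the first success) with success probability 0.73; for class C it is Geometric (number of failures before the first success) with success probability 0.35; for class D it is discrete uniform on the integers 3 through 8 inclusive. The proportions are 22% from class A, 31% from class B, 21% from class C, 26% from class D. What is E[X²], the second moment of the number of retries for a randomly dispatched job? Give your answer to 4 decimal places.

For each component E[X²] = Var + (mean)², giving A: 11.1264; B: 0.64346; C: 8.7551; D: 33.1667.
Overall E[X²] = 0.22·11.1264 + 0.31·0.64346 + 0.21·8.7551 + 0.26·33.1667 = 13.1092.

13.1092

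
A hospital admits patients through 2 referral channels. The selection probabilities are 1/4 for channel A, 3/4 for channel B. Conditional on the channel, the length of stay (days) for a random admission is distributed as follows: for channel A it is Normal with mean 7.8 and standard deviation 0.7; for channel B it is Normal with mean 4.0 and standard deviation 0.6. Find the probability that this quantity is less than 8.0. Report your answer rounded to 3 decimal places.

Conditional on each channel, P(X < 8.0): A: 0.612452; B: 1.
By total probability, P(X < 8.0) = 0.25·0.612452 + 0.75·1 = 0.903113.

0.903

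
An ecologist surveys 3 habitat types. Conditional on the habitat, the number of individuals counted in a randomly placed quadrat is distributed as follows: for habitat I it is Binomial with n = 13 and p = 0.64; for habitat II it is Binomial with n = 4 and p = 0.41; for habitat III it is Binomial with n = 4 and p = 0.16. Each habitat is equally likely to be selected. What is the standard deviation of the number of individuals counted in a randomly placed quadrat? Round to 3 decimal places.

Per component, I: μ=8.32, E[X²]=72.2176; II: μ=1.64, E[X²]=3.6572; III: μ=0.64, E[X²]=0.9472.
E[X] = 0.333333·8.32 + 0.333333·1.64 + 0.333333·0.64 = 3.53333.
E[X²] = 0.333333·72.2176 + 0.333333·3.6572 + 0.333333·0.9472 = 25.6073.
Var(X) = E[X²] − (E[X])² = 25.6073 − 12.4844 = 13.1229.
SD(X) = √13.1229 = 3.62255.

3.623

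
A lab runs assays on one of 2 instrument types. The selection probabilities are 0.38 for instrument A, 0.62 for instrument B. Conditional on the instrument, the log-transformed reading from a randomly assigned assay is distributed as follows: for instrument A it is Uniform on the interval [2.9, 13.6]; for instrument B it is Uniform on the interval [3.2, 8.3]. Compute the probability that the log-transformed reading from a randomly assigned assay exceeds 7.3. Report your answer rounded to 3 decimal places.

0.345

Conditional on each instrument, P(X > 7.3): A: 0.588785; B: 0.196078.
By total probability, P(X > 7.3) = 0.38·0.588785 + 0.62·0.196078 = 0.345307.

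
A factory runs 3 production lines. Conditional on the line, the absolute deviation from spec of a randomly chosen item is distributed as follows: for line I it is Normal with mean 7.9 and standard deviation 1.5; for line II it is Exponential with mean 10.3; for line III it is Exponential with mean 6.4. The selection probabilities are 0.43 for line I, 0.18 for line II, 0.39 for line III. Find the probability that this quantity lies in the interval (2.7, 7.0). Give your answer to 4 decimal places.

Conditional on each line, P(2.7 < X < 7.0): I: 0.27399; II: 0.262593; III: 0.320858.
By total probability, P(2.7 < X < 7.0) = 0.43·0.27399 + 0.18·0.262593 + 0.39·0.320858 = 0.290217.

0.2902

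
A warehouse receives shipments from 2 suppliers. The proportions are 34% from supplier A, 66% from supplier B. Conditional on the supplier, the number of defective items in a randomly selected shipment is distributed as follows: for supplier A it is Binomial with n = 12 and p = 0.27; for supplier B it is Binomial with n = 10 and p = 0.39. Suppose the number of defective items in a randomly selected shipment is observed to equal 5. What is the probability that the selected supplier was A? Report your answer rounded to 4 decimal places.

Likelihoods P(X=5 | ·): A: 0.125546; B: 0.192032.
Posterior ∝ prior × likelihood. Numerator for A: 0.34·0.125546 = 0.0426858.
Normalizing constant: 0.34·0.125546 + 0.66·0.192032 = 0.169427.
P(A | observation) = 0.0426858 / 0.169427 = 0.251942.

0.2519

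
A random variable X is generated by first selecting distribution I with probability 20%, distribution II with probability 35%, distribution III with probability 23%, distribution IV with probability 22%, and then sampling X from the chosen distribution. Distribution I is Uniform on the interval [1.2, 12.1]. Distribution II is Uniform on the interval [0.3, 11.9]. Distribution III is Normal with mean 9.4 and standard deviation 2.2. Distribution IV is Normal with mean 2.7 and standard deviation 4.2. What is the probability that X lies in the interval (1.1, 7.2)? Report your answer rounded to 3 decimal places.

0.442

Conditional on each component, P(1.1 < X < 7.2): I: 0.550459; II: 0.525862; III: 0.158575; IV: 0.506392.
By total probability, P(1.1 < X < 7.2) = 0.2·0.550459 + 0.35·0.525862 + 0.23·0.158575 + 0.22·0.506392 = 0.442022.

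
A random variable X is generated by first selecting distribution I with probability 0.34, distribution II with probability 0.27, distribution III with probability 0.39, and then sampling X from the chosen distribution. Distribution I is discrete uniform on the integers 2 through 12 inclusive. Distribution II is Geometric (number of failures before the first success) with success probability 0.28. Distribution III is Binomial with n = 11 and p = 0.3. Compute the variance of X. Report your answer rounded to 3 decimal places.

Per component, I: μ=7, E[X²]=59; II: μ=2.57143, E[X²]=15.7959; III: μ=3.3, E[X²]=13.2.
E[X] = 0.34·7 + 0.27·2.57143 + 0.39·3.3 = 4.36129.
E[X²] = 0.34·59 + 0.27·15.7959 + 0.39·13.2 = 29.4729.
Var(X) = E[X²] − (E[X])² = 29.4729 − 19.0208 = 10.4521.

10.452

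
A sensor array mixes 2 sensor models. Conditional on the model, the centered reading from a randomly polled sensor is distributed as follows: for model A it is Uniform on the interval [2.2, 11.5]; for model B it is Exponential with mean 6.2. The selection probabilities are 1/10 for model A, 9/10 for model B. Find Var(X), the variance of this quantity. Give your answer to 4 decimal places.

35.3548

Per component, A: μ=6.85, E[X²]=54.13; B: μ=6.2, E[X²]=76.88.
E[X] = 0.1·6.85 + 0.9·6.2 = 6.265.
E[X²] = 0.1·54.13 + 0.9·76.88 = 74.605.
Var(X) = E[X²] − (E[X])² = 74.605 − 39.2502 = 35.3548.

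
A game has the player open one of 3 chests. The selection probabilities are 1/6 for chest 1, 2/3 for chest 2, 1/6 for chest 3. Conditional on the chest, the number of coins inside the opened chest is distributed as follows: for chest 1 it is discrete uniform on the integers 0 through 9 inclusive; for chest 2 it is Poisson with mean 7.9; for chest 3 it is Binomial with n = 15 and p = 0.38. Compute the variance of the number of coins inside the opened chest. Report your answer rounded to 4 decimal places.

9.0929

Per component, 1: μ=4.5, E[X²]=28.5; 2: μ=7.9, E[X²]=70.31; 3: μ=5.7, E[X²]=36.024.
E[X] = 0.166667·4.5 + 0.666667·7.9 + 0.166667·5.7 = 6.96667.
E[X²] = 0.166667·28.5 + 0.666667·70.31 + 0.166667·36.024 = 57.6273.
Var(X) = E[X²] − (E[X])² = 57.6273 − 48.5344 = 9.09289.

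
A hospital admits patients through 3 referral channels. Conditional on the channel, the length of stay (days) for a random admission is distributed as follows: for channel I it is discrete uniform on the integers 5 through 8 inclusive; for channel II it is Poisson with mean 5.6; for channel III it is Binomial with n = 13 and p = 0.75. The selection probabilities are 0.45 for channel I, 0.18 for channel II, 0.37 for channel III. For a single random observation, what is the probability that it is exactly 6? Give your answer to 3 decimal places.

0.148

Conditional on each channel, P(X = 6): I: 0.25; II: 0.158397; III: 0.0186408.
By total probability, P(X = 6) = 0.45·0.25 + 0.18·0.158397 + 0.37·0.0186408 = 0.147909.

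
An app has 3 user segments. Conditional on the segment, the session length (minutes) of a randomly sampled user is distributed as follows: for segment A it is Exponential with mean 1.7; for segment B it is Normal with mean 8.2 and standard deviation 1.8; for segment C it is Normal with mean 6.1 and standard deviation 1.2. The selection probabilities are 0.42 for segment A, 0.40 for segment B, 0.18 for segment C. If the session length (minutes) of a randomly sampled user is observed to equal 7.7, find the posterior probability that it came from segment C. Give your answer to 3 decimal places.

Likelihoods f(7.7 | ·): A: 0.00634531; B: 0.213247; C: 0.136675.
Posterior ∝ prior × likelihood. Numerator for C: 0.18·0.136675 = 0.0246015.
Normalizing constant: 0.42·0.00634531 + 0.4·0.213247 + 0.18·0.136675 = 0.112565.
P(C | observation) = 0.0246015 / 0.112565 = 0.218553.

0.219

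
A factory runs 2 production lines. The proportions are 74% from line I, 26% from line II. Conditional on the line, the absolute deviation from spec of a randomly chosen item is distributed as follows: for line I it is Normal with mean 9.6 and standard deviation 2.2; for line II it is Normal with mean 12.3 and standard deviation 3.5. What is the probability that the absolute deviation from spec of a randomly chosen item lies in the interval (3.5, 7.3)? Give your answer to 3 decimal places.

Conditional on each line, P(3.5 < X < 7.3): I: 0.145127; II: 0.0706.
By total probability, P(3.5 < X < 7.3) = 0.74·0.145127 + 0.26·0.0706 = 0.12575.

0.126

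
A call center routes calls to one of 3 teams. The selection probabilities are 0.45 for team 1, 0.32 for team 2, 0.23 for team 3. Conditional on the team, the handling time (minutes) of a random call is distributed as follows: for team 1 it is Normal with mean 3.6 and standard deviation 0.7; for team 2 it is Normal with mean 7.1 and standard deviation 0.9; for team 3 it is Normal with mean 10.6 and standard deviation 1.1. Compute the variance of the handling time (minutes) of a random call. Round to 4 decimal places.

Per component, 1: μ=3.6, E[X²]=13.45; 2: μ=7.1, E[X²]=51.22; 3: μ=10.6, E[X²]=113.57.
E[X] = 0.45·3.6 + 0.32·7.1 + 0.23·10.6 = 6.33.
E[X²] = 0.45·13.45 + 0.32·51.22 + 0.23·113.57 = 48.564.
Var(X) = E[X²] − (E[X])² = 48.564 − 40.0689 = 8.4951.

8.4951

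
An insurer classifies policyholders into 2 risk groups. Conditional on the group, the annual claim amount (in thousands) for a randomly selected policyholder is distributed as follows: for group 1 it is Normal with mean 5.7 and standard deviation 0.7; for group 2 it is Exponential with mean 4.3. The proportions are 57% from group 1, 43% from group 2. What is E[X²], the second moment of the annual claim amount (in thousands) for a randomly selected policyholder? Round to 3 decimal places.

For each component E[X²] = Var + (mean)², giving 1: 32.98; 2: 36.98.
Overall E[X²] = 0.57·32.98 + 0.43·36.98 = 34.7.

34.700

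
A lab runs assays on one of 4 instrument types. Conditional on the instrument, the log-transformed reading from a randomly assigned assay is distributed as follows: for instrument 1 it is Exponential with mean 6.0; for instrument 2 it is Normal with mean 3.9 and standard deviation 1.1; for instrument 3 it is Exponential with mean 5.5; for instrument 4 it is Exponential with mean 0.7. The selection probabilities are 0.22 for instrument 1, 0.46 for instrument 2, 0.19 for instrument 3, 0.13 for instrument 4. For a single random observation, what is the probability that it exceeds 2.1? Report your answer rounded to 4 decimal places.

0.7278

Conditional on each instrument, P(X > 2.1): 1: 0.704688; 2: 0.949118; 3: 0.682619; 4: 0.0497871.
By total probability, P(X > 2.1) = 0.22·0.704688 + 0.46·0.949118 + 0.19·0.682619 + 0.13·0.0497871 = 0.727796.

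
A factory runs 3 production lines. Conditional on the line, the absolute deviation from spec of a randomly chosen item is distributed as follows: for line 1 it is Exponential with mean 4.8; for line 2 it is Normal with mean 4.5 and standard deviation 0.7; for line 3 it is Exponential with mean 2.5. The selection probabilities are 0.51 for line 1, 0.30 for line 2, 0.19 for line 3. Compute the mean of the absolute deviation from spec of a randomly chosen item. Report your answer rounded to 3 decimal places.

4.273

Component means — 1: 4.8; 2: 4.5; 3: 2.5.
E[X] = 0.51·4.8 + 0.3·4.5 + 0.19·2.5 = 4.273.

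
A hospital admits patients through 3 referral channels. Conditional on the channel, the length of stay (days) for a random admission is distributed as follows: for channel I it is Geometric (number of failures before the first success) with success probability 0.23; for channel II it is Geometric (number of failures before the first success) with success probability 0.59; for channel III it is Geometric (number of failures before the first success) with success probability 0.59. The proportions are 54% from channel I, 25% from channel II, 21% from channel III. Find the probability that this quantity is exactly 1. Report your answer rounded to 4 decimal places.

0.2069

Conditional on each channel, P(X = 1): I: 0.1771; II: 0.2419; III: 0.2419.
By total probability, P(X = 1) = 0.54·0.1771 + 0.25·0.2419 + 0.21·0.2419 = 0.206908.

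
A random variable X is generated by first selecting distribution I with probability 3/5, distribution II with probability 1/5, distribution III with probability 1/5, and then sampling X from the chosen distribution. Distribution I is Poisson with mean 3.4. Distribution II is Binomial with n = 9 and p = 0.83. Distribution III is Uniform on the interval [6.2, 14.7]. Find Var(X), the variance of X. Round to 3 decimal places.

11.805

Per component, I: μ=3.4, E[X²]=14.96; II: μ=7.47, E[X²]=57.0708; III: μ=10.45, E[X²]=115.223.
E[X] = 0.6·3.4 + 0.2·7.47 + 0.2·10.45 = 5.624.
E[X²] = 0.6·14.96 + 0.2·57.0708 + 0.2·115.223 = 43.4348.
Var(X) = E[X²] − (E[X])² = 43.4348 − 31.6294 = 11.8055.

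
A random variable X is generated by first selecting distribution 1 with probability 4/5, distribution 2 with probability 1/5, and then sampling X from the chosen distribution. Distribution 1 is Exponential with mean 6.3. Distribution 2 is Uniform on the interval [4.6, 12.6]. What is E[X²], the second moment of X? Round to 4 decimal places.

For each component E[X²] = Var + (mean)², giving 1: 79.38; 2: 79.2933.
Overall E[X²] = 0.8·79.38 + 0.2·79.2933 = 79.3627.

79.3627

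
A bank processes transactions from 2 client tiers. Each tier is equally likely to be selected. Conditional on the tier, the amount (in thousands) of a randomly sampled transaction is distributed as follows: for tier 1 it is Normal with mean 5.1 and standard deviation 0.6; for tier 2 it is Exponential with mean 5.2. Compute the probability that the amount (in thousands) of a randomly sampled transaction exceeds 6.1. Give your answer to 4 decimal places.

0.1786

Conditional on each tier, P(X > 6.1): 1: 0.0477904; 2: 0.309413.
By total probability, P(X > 6.1) = 0.5·0.0477904 + 0.5·0.309413 = 0.178602.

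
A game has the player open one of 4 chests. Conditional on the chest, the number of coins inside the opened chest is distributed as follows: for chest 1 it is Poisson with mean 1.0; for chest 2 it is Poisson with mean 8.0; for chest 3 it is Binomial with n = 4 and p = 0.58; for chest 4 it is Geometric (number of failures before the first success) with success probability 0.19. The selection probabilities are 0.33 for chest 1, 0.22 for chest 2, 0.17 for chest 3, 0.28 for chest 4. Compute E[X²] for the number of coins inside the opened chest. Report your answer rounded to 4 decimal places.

For each component E[X²] = Var + (mean)², giving 1: 2; 2: 72; 3: 6.3568; 4: 40.6122.
Overall E[X²] = 0.33·2 + 0.22·72 + 0.17·6.3568 + 0.28·40.6122 = 28.9521.

28.9521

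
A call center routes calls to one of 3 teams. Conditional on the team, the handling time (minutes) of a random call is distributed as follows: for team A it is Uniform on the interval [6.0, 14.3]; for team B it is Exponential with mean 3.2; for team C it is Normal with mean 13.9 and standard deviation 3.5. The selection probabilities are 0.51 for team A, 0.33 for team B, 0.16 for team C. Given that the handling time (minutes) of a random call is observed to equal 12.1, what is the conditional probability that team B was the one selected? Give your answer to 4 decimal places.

Likelihoods f(12.1 | ·): A: 0.120482; B: 0.00712318; C: 0.099864.
Posterior ∝ prior × likelihood. Numerator for B: 0.33·0.00712318 = 0.00235065.
Normalizing constant: 0.51·0.120482 + 0.33·0.00712318 + 0.16·0.099864 = 0.0797747.
P(B | observation) = 0.00235065 / 0.0797747 = 0.0294661.

0.0295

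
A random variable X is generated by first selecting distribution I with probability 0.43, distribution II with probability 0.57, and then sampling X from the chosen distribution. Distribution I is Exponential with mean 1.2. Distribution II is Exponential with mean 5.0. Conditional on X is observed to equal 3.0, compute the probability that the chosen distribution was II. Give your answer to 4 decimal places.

0.6802

Likelihoods f(3.0 | ·): I: 0.0684042; II: 0.109762.
Posterior ∝ prior × likelihood. Numerator for II: 0.57·0.109762 = 0.0625645.
Normalizing constant: 0.43·0.0684042 + 0.57·0.109762 = 0.0919783.
P(II | observation) = 0.0625645 / 0.0919783 = 0.68021.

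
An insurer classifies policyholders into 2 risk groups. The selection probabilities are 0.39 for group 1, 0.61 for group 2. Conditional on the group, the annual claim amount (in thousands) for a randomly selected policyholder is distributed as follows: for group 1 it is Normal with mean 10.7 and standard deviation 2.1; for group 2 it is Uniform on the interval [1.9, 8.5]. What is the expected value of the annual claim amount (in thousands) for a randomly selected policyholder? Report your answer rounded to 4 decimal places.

Component means — 1: 10.7; 2: 5.2.
E[X] = 0.39·10.7 + 0.61·5.2 = 7.345.

7.3450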